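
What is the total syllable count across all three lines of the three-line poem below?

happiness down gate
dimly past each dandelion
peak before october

Line 1: happiness(3) + down(1) + gate(1) = 5
Line 2: dimly(2) + past(1) + each(1) + dandelion(4) = 8
Line 3: peak(1) + before(2) + october(3) = 6
Total: 5 + 8 + 6 = 19

19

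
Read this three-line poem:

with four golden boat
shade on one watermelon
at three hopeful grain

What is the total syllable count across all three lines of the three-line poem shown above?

Line 1: "with four golden boat": 1+1+2+1 = 5
Line 2: "shade on one watermelon": 1+1+1+4 = 7
Line 3: "at three hopeful grain": 1+1+2+1 = 5
Total: 5 + 7 + 5 = 17

17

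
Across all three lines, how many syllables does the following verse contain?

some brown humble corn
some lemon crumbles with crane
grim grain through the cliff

Line 1: some (1), brown (1), humble (2), corn (1) → 5
Line 2: some (1), lemon (2), crumbles (2), with (1), crane (1) → 7
Line 3: grim (1), grain (1), through (1), the (1), cliff (1) → 5
Total: 5 + 7 + 5 = 17

17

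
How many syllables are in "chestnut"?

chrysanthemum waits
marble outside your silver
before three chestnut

2

"chestnut" has 2 syllables.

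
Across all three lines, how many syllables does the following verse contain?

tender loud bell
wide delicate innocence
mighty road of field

16

Line 1: tender (2), loud (1), bell (1) → 4
Line 2: wide (1), delicate (3), innocence (3) → 7
Line 3: mighty (2), road (1), of (1), field (1) → 5
Total: 4 + 7 + 5 = 16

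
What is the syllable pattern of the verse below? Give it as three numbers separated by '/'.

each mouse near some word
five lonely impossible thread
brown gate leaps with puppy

Line 1: each(1) + mouse(1) + near(1) + some(1) + word(1) = 5
Line 2: five(1) + lonely(2) + impossible(4) + thread(1) = 8
Line 3: brown(1) + gate(1) + leaps(1) + with(1) + puppy(2) = 6

5/8/6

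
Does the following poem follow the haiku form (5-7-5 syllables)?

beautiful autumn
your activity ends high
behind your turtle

Yes

Line 1: beautiful (3), autumn (2) → 5 ✓
Line 2: your (1), activity (4), ends (1), high (1) → 7 ✓
Line 3: behind (2), your (1), turtle (2) → 5 ✓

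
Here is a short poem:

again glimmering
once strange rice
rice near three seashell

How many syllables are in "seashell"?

2

"seashell" has 2 syllables.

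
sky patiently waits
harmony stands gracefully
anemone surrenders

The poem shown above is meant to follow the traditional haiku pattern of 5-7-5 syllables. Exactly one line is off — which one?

Line 1: "sky patiently waits": 1+3+1 = 5 ✓
Line 2: "harmony stands gracefully": 3+1+3 = 7 ✓
Line 3: "anemone surrenders": 4+3 = 7 (expected 5)

The third line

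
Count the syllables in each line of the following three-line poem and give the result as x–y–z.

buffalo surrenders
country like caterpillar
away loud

6–7–3

Line 1: buffalo(3) + surrenders(3) = 6
Line 2: country(2) + like(1) + caterpillar(4) = 7
Line 3: away(2) + loud(1) = 3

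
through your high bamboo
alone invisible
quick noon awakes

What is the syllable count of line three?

4

Line three: quick (1), noon (1), awakes (2) → 4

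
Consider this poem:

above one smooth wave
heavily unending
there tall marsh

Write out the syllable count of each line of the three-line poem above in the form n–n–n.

Line 1: above(2) + one(1) + smooth(1) + wave(1) = 5
Line 2: heavily(3) + unending(3) = 6
Line 3: there(1) + tall(1) + marsh(1) = 3

5–6–3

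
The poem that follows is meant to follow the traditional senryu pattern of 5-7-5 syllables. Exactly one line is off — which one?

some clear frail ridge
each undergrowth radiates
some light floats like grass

Line 1: "some clear frail ridge": 1+1+1+1 = 4 (expected 5)
Line 2: "each undergrowth radiates": 1+3+3 = 7 ✓
Line 3: "some light floats like grass": 1+1+1+1+1 = 5 ✓

The first line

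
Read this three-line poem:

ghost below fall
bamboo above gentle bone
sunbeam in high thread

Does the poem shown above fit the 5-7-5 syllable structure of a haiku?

No

Line 1: ghost(1) + below(2) + fall(1) = 4 (expected 5)
Line 2: bamboo(2) + above(2) + gentle(2) + bone(1) = 7 ✓
Line 3: sunbeam(2) + in(1) + high(1) + thread(1) = 5 ✓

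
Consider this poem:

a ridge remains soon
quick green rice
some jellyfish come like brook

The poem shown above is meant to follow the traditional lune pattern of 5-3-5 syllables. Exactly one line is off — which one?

Line 1: a (1), ridge (1), remains (2), soon (1) → 5 ✓
Line 2: quick (1), green (1), rice (1) → 3 ✓
Line 3: some (1), jellyfish (3), come (1), like (1), brook (1) → 7 (expected 5)

Line 3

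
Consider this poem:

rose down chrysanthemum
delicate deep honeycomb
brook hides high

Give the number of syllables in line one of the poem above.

6

Line one: rose (1), down (1), chrysanthemum (4) → 6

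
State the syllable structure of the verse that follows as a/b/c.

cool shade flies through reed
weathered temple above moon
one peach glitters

5/7/4

Line 1: cool (1), shade (1), flies (1), through (1), reed (1) → 5
Line 2: weathered (2), temple (2), above (2), moon (1) → 7
Line 3: one (1), peach (1), glitters (2) → 4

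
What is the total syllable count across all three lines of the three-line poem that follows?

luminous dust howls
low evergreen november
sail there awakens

17

Line 1: luminous(3) + dust(1) + howls(1) = 5
Line 2: low(1) + evergreen(3) + november(3) = 7
Line 3: sail(1) + there(1) + awakens(3) = 5
Total: 5 + 7 + 5 = 17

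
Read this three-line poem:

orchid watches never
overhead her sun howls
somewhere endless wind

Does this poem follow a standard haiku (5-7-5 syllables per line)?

No

Line 1: "orchid watches never": 2+2+2 = 6 (expected 5)
Line 2: "overhead her sun howls": 3+1+1+1 = 6 (expected 7)
Line 3: "somewhere endless wind": 2+2+1 = 5 ✓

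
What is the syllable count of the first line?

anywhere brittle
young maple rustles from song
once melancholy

5

The first line: anywhere(3) + brittle(2) = 5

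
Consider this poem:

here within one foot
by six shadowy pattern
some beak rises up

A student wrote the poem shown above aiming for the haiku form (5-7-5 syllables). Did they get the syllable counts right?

Line 1: "here within one foot": 1+2+1+1 = 5 ✓
Line 2: "by six shadowy pattern": 1+1+3+2 = 7 ✓
Line 3: "some beak rises up": 1+1+2+1 = 5 ✓

Yes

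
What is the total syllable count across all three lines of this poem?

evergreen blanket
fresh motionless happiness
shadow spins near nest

17

Line 1: "evergreen blanket": 3+2 = 5
Line 2: "fresh motionless happiness": 1+3+3 = 7
Line 3: "shadow spins near nest": 2+1+1+1 = 5
Total: 5 + 7 + 5 = 17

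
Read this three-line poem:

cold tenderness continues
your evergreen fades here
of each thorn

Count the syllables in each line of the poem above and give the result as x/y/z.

7/6/3

Line 1: cold(1) + tenderness(3) + continues(3) = 7
Line 2: your(1) + evergreen(3) + fades(1) + here(1) = 6
Line 3: of(1) + each(1) + thorn(1) = 3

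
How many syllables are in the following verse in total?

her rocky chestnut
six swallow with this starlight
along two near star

17

Line 1: her (1), rocky (2), chestnut (2) → 5
Line 2: six (1), swallow (2), with (1), this (1), starlight (2) → 7
Line 3: along (2), two (1), near (1), star (1) → 5
Total: 5 + 7 + 5 = 17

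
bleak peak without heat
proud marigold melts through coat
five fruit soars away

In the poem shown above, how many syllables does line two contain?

7

Line two: "proud marigold melts through coat": 1+3+1+1+1 = 7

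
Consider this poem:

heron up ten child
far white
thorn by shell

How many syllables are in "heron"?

2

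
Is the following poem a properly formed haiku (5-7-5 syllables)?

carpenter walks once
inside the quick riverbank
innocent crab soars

Line 1: carpenter(3) + walks(1) + once(1) = 5 ✓
Line 2: inside(2) + the(1) + quick(1) + riverbank(3) = 7 ✓
Line 3: innocent(3) + crab(1) + soars(1) = 5 ✓

Yes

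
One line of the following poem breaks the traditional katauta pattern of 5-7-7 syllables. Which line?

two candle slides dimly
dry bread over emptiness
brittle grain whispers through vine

Line 1: two (1), candle (2), slides (1), dimly (2) → 6 (expected 5)
Line 2: dry (1), bread (1), over (2), emptiness (3) → 7 ✓
Line 3: brittle (2), grain (1), whispers (2), through (1), vine (1) → 7 ✓

Line 1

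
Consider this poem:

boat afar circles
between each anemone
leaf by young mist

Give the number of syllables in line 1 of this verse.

5

Line 1: "boat afar circles": 1+2+2 = 5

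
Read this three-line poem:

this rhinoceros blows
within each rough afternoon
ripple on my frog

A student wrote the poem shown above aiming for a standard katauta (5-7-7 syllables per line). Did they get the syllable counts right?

No

Line 1: this (1), rhinoceros (4), blows (1) → 6 (expected 5)
Line 2: within (2), each (1), rough (1), afternoon (3) → 7 ✓
Line 3: ripple (2), on (1), my (1), frog (1) → 5 (expected 7)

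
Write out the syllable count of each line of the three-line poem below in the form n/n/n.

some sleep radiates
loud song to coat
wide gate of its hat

5/4/5

Line 1: "some sleep radiates": 1+1+3 = 5
Line 2: "loud song to coat": 1+1+1+1 = 4
Line 3: "wide gate of its hat": 1+1+1+1+1 = 5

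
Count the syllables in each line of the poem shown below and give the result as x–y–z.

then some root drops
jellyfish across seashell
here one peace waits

4–7–4

Line 1: then (1), some (1), root (1), drops (1) → 4
Line 2: jellyfish (3), across (2), seashell (2) → 7
Line 3: here (1), one (1), peace (1), waits (1) → 4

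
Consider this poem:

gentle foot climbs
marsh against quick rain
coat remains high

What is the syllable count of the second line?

5

The second line: "marsh against quick rain": 1+2+1+1 = 5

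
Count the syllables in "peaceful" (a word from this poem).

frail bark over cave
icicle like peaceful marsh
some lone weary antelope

2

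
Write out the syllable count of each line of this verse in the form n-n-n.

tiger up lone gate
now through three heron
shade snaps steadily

Line 1: tiger (2), up (1), lone (1), gate (1) → 5
Line 2: now (1), through (1), three (1), heron (2) → 5
Line 3: shade (1), snaps (1), steadily (3) → 5

5-5-5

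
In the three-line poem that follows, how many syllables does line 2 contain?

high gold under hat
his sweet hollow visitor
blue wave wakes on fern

Line 2: his (1), sweet (1), hollow (2), visitor (3) → 7

7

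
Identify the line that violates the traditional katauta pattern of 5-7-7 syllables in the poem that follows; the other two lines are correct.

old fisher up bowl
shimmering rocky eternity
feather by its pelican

Line 1: old (1), fisher (2), up (1), bowl (1) → 5 ✓
Line 2: shimmering (3), rocky (2), eternity (4) → 9 (expected 7)
Line 3: feather (2), by (1), its (1), pelican (3) → 7 ✓

Line 2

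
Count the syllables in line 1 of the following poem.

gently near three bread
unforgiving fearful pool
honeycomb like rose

Line 1: gently (2), near (1), three (1), bread (1) → 5

5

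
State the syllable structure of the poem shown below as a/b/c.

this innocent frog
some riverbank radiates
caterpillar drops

5/7/5

Line 1: this (1), innocent (3), frog (1) → 5
Line 2: some (1), riverbank (3), radiates (3) → 7
Line 3: caterpillar (4), drops (1) → 5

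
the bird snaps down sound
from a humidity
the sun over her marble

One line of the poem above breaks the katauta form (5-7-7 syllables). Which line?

The second line

Line 1: the (1), bird (1), snaps (1), down (1), sound (1) → 5 ✓
Line 2: from (1), a (1), humidity (4) → 6 (expected 7)
Line 3: the (1), sun (1), over (2), her (1), marble (2) → 7 ✓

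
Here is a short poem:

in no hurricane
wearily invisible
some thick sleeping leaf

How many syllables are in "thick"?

1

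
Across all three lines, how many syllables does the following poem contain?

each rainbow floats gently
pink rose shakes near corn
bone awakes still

15

Line 1: each (1), rainbow (2), floats (1), gently (2) → 6
Line 2: pink (1), rose (1), shakes (1), near (1), corn (1) → 5
Line 3: bone (1), awakes (2), still (1) → 4
Total: 6 + 5 + 4 = 15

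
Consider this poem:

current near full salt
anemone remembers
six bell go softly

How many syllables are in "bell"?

1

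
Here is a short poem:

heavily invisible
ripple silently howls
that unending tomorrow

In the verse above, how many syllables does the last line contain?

The last line: "that unending tomorrow": 1+3+3 = 7

7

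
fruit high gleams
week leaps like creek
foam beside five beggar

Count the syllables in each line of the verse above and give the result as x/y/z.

Line 1: fruit(1) + high(1) + gleams(1) = 3
Line 2: week(1) + leaps(1) + like(1) + creek(1) = 4
Line 3: foam(1) + beside(2) + five(1) + beggar(2) = 6

3/4/6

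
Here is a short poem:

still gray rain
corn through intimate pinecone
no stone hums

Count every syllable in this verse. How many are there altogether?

13

Line 1: still(1) + gray(1) + rain(1) = 3
Line 2: corn(1) + through(1) + intimate(3) + pinecone(2) = 7
Line 3: no(1) + stone(1) + hums(1) = 3
Total: 3 + 7 + 3 = 13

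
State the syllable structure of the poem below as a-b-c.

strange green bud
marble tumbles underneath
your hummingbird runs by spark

3-7-7

Line 1: strange(1) + green(1) + bud(1) = 3
Line 2: marble(2) + tumbles(2) + underneath(3) = 7
Line 3: your(1) + hummingbird(3) + runs(1) + by(1) + spark(1) = 7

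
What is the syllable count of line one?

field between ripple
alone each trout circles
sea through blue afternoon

Line one: "field between ripple": 1+2+2 = 5

5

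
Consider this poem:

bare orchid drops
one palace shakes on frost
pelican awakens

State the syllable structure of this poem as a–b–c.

Line 1: "bare orchid drops": 1+2+1 = 4
Line 2: "one palace shakes on frost": 1+2+1+1+1 = 6
Line 3: "pelican awakens": 3+3 = 6

4–6–6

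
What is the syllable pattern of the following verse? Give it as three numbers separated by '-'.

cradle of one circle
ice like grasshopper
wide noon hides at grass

6-5-5

Line 1: cradle(2) + of(1) + one(1) + circle(2) = 6
Line 2: ice(1) + like(1) + grasshopper(3) = 5
Line 3: wide(1) + noon(1) + hides(1) + at(1) + grass(1) = 5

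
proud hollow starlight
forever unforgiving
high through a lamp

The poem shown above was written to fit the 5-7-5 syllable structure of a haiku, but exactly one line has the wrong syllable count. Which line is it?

Line 1: proud(1) + hollow(2) + starlight(2) = 5 ✓
Line 2: forever(3) + unforgiving(4) = 7 ✓
Line 3: high(1) + through(1) + a(1) + lamp(1) = 4 (expected 5)

Line 3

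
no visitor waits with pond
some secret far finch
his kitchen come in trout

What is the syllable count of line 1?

7

Line 1: "no visitor waits with pond": 1+3+1+1+1 = 7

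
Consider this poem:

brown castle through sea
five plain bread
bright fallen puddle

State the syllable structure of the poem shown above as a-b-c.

5-3-5

Line 1: brown (1), castle (2), through (1), sea (1) → 5
Line 2: five (1), plain (1), bread (1) → 3
Line 3: bright (1), fallen (2), puddle (2) → 5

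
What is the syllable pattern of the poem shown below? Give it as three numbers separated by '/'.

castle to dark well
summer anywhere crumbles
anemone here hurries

Line 1: castle(2) + to(1) + dark(1) + well(1) = 5
Line 2: summer(2) + anywhere(3) + crumbles(2) = 7
Line 3: anemone(4) + here(1) + hurries(2) = 7

5/7/7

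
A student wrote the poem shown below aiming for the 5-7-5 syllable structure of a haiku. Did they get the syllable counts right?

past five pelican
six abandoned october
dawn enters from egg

Line 1: past (1), five (1), pelican (3) → 5 ✓
Line 2: six (1), abandoned (3), october (3) → 7 ✓
Line 3: dawn (1), enters (2), from (1), egg (1) → 5 ✓

Yes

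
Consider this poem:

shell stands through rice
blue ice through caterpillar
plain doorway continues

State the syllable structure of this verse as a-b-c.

4-7-6

Line 1: "shell stands through rice": 1+1+1+1 = 4
Line 2: "blue ice through caterpillar": 1+1+1+4 = 7
Line 3: "plain doorway continues": 1+2+3 = 6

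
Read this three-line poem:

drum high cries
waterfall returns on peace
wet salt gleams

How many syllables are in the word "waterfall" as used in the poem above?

"waterfall" has 3 syllables.

3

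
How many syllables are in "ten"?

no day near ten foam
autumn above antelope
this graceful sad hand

"ten" has 1 syllable.

1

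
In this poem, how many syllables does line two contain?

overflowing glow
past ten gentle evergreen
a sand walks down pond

7

Line two: past(1) + ten(1) + gentle(2) + evergreen(3) = 7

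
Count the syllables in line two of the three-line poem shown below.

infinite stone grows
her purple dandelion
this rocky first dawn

Line two: "her purple dandelion": 1+2+4 = 7

7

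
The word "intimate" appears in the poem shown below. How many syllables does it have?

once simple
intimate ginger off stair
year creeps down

3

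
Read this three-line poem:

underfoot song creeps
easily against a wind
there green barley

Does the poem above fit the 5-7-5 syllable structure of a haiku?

Line 1: underfoot(3) + song(1) + creeps(1) = 5 ✓
Line 2: easily(3) + against(2) + a(1) + wind(1) = 7 ✓
Line 3: there(1) + green(1) + barley(2) = 4 (expected 5)

No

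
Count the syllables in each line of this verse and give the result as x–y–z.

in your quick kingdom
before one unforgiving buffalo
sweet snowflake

5–10–3

Line 1: "in your quick kingdom": 1+1+1+2 = 5
Line 2: "before one unforgiving buffalo": 2+1+4+3 = 10
Line 3: "sweet snowflake": 1+2 = 3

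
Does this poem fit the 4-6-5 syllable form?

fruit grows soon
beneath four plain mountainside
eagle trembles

Line 1: fruit (1), grows (1), soon (1) → 3 (expected 4)
Line 2: beneath (2), four (1), plain (1), mountainside (3) → 7 (expected 6)
Line 3: eagle (2), trembles (2) → 4 (expected 5)

No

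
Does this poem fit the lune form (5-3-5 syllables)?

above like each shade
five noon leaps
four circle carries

Line 1: "above like each shade": 2+1+1+1 = 5 ✓
Line 2: "five noon leaps": 1+1+1 = 3 ✓
Line 3: "four circle carries": 1+2+2 = 5 ✓

Yes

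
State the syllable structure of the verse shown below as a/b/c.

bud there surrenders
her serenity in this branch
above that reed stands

Line 1: bud (1), there (1), surrenders (3) → 5
Line 2: her (1), serenity (4), in (1), this (1), branch (1) → 8
Line 3: above (2), that (1), reed (1), stands (1) → 5

5/8/5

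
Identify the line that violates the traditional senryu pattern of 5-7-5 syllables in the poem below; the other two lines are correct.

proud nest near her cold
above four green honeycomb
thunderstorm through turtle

Line 1: "proud nest near her cold": 1+1+1+1+1 = 5 ✓
Line 2: "above four green honeycomb": 2+1+1+3 = 7 ✓
Line 3: "thunderstorm through turtle": 3+1+2 = 6 (expected 5)

The third line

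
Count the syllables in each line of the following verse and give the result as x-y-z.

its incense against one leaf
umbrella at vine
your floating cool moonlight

Line 1: its (1), incense (2), against (2), one (1), leaf (1) → 7
Line 2: umbrella (3), at (1), vine (1) → 5
Line 3: your (1), floating (2), cool (1), moonlight (2) → 6

7-5-6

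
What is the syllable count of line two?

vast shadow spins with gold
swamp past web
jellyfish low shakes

3

Line two: swamp(1) + past(1) + web(1) = 3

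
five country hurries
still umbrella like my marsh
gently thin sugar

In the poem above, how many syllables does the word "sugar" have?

2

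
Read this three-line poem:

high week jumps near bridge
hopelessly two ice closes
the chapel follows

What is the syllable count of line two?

7

Line two: hopelessly(3) + two(1) + ice(1) + closes(2) = 7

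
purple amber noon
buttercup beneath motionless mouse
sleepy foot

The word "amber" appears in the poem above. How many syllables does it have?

2

"amber" has 2 syllables.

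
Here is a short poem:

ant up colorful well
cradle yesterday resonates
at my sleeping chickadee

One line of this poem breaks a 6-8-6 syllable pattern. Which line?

Line 3

Line 1: ant(1) + up(1) + colorful(3) + well(1) = 6 ✓
Line 2: cradle(2) + yesterday(3) + resonates(3) = 8 ✓
Line 3: at(1) + my(1) + sleeping(2) + chickadee(3) = 7 (expected 6)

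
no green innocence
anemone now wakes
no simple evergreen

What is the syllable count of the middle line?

6

The middle line: anemone (4), now (1), wakes (1) → 6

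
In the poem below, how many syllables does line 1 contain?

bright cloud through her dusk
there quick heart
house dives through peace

5

Line 1: "bright cloud through her dusk": 1+1+1+1+1 = 5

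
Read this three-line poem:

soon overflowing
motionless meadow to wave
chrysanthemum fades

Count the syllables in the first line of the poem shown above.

The first line: "soon overflowing": 1+4 = 5

5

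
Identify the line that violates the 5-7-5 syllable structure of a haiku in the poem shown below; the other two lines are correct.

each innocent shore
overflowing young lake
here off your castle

Line 1: each (1), innocent (3), shore (1) → 5 ✓
Line 2: overflowing (4), young (1), lake (1) → 6 (expected 7)
Line 3: here (1), off (1), your (1), castle (2) → 5 ✓

Line 2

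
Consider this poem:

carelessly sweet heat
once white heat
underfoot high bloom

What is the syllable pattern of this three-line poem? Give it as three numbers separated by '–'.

5–3–5

Line 1: carelessly(3) + sweet(1) + heat(1) = 5
Line 2: once(1) + white(1) + heat(1) = 3
Line 3: underfoot(3) + high(1) + bloom(1) = 5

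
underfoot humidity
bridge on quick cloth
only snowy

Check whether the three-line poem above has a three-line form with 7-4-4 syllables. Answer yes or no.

Yes

Line 1: "underfoot humidity": 3+4 = 7 ✓
Line 2: "bridge on quick cloth": 1+1+1+1 = 4 ✓
Line 3: "only snowy": 2+2 = 4 ✓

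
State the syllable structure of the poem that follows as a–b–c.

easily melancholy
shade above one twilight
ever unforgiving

7–6–6

Line 1: easily(3) + melancholy(4) = 7
Line 2: shade(1) + above(2) + one(1) + twilight(2) = 6
Line 3: ever(2) + unforgiving(4) = 6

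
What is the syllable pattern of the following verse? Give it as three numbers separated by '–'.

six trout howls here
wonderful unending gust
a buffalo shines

4–7–5

Line 1: "six trout howls here": 1+1+1+1 = 4
Line 2: "wonderful unending gust": 3+3+1 = 7
Line 3: "a buffalo shines": 1+3+1 = 5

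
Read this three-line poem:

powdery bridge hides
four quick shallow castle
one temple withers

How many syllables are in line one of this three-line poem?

Line one: powdery(3) + bridge(1) + hides(1) = 5

5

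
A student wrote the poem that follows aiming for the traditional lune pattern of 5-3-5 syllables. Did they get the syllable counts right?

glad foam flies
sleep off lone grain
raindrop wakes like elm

Line 1: "glad foam flies": 1+1+1 = 3 (expected 5)
Line 2: "sleep off lone grain": 1+1+1+1 = 4 (expected 3)
Line 3: "raindrop wakes like elm": 2+1+1+1 = 5 ✓

No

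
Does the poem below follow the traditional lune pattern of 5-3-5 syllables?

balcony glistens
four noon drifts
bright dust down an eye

Yes

Line 1: balcony (3), glistens (2) → 5 ✓
Line 2: four (1), noon (1), drifts (1) → 3 ✓
Line 3: bright (1), dust (1), down (1), an (1), eye (1) → 5 ✓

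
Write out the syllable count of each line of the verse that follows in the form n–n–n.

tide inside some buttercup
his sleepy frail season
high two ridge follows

Line 1: tide(1) + inside(2) + some(1) + buttercup(3) = 7
Line 2: his(1) + sleepy(2) + frail(1) + season(2) = 6
Line 3: high(1) + two(1) + ridge(1) + follows(2) = 5

7–6–5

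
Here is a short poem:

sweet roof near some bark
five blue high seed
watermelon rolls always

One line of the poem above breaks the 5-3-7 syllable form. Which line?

Line 1: sweet(1) + roof(1) + near(1) + some(1) + bark(1) = 5 ✓
Line 2: five(1) + blue(1) + high(1) + seed(1) = 4 (expected 3)
Line 3: watermelon(4) + rolls(1) + always(2) = 7 ✓

Line 2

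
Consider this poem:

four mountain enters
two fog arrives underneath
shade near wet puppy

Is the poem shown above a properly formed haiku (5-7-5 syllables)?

Yes

Line 1: four(1) + mountain(2) + enters(2) = 5 ✓
Line 2: two(1) + fog(1) + arrives(2) + underneath(3) = 7 ✓
Line 3: shade(1) + near(1) + wet(1) + puppy(2) = 5 ✓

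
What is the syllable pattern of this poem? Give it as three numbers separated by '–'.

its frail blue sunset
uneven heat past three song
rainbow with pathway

Line 1: "its frail blue sunset": 1+1+1+2 = 5
Line 2: "uneven heat past three song": 3+1+1+1+1 = 7
Line 3: "rainbow with pathway": 2+1+2 = 5

5–7–5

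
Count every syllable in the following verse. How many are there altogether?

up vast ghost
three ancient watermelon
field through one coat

14

Line 1: up (1), vast (1), ghost (1) → 3
Line 2: three (1), ancient (2), watermelon (4) → 7
Line 3: field (1), through (1), one (1), coat (1) → 4
Total: 3 + 7 + 4 = 14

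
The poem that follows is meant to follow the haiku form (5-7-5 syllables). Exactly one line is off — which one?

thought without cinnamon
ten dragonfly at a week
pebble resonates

Line 1: "thought without cinnamon": 1+2+3 = 6 (expected 5)
Line 2: "ten dragonfly at a week": 1+3+1+1+1 = 7 ✓
Line 3: "pebble resonates": 2+3 = 5 ✓

Line 1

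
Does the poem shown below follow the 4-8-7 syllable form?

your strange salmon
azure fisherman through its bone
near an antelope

No

Line 1: your(1) + strange(1) + salmon(2) = 4 ✓
Line 2: azure(2) + fisherman(3) + through(1) + its(1) + bone(1) = 8 ✓
Line 3: near(1) + an(1) + antelope(3) = 5 (expected 7)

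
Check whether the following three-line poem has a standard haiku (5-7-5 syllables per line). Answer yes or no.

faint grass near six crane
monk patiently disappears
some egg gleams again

Line 1: "faint grass near six crane": 1+1+1+1+1 = 5 ✓
Line 2: "monk patiently disappears": 1+3+3 = 7 ✓
Line 3: "some egg gleams again": 1+1+1+2 = 5 ✓

Yes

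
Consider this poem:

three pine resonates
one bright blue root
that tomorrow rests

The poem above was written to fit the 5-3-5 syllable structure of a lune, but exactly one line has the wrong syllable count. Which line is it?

Line 2

Line 1: three(1) + pine(1) + resonates(3) = 5 ✓
Line 2: one(1) + bright(1) + blue(1) + root(1) = 4 (expected 3)
Line 3: that(1) + tomorrow(3) + rests(1) = 5 ✓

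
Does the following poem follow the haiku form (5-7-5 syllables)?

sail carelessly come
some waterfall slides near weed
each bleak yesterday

Line 1: sail(1) + carelessly(3) + come(1) = 5 ✓
Line 2: some(1) + waterfall(3) + slides(1) + near(1) + weed(1) = 7 ✓
Line 3: each(1) + bleak(1) + yesterday(3) = 5 ✓

Yes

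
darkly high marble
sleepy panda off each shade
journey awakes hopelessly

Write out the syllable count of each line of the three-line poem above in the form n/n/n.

Line 1: darkly(2) + high(1) + marble(2) = 5
Line 2: sleepy(2) + panda(2) + off(1) + each(1) + shade(1) = 7
Line 3: journey(2) + awakes(2) + hopelessly(3) = 7

5/7/7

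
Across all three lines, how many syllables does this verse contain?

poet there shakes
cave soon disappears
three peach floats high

13

Line 1: poet (2), there (1), shakes (1) → 4
Line 2: cave (1), soon (1), disappears (3) → 5
Line 3: three (1), peach (1), floats (1), high (1) → 4
Total: 4 + 5 + 4 = 13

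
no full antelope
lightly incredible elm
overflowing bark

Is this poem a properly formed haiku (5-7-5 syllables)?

Yes

Line 1: no(1) + full(1) + antelope(3) = 5 ✓
Line 2: lightly(2) + incredible(4) + elm(1) = 7 ✓
Line 3: overflowing(4) + bark(1) = 5 ✓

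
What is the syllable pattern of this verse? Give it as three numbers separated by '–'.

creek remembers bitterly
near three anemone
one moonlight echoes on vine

7–6–7

Line 1: "creek remembers bitterly": 1+3+3 = 7
Line 2: "near three anemone": 1+1+4 = 6
Line 3: "one moonlight echoes on vine": 1+2+2+1+1 = 7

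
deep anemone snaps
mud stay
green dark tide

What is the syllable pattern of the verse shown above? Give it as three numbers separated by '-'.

Line 1: deep(1) + anemone(4) + snaps(1) = 6
Line 2: mud(1) + stay(1) = 2
Line 3: green(1) + dark(1) + tide(1) = 3

6-2-3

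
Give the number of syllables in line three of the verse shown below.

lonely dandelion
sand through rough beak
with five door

Line three: "with five door": 1+1+1 = 3

3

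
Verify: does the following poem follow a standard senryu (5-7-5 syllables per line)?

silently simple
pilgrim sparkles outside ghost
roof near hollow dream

Yes

Line 1: silently (3), simple (2) → 5 ✓
Line 2: pilgrim (2), sparkles (2), outside (2), ghost (1) → 7 ✓
Line 3: roof (1), near (1), hollow (2), dream (1) → 5 ✓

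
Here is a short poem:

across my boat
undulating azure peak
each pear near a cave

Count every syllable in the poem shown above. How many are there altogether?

Line 1: "across my boat": 2+1+1 = 4
Line 2: "undulating azure peak": 4+2+1 = 7
Line 3: "each pear near a cave": 1+1+1+1+1 = 5
Total: 4 + 7 + 5 = 16

16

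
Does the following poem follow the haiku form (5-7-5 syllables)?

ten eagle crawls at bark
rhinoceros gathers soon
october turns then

No

Line 1: "ten eagle crawls at bark": 1+2+1+1+1 = 6 (expected 5)
Line 2: "rhinoceros gathers soon": 4+2+1 = 7 ✓
Line 3: "october turns then": 3+1+1 = 5 ✓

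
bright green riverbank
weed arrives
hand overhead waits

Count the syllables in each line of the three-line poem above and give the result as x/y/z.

5/3/5

Line 1: bright(1) + green(1) + riverbank(3) = 5
Line 2: weed(1) + arrives(2) = 3
Line 3: hand(1) + overhead(3) + waits(1) = 5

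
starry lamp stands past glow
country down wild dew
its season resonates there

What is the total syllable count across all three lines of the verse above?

Line 1: "starry lamp stands past glow": 2+1+1+1+1 = 6
Line 2: "country down wild dew": 2+1+1+1 = 5
Line 3: "its season resonates there": 1+2+3+1 = 7
Total: 6 + 5 + 7 = 18

18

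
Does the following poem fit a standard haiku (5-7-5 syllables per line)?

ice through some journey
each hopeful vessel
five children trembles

No

Line 1: ice(1) + through(1) + some(1) + journey(2) = 5 ✓
Line 2: each(1) + hopeful(2) + vessel(2) = 5 (expected 7)
Line 3: five(1) + children(2) + trembles(2) = 5 ✓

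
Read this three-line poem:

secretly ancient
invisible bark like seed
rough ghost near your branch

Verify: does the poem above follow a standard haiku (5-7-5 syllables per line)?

Yes

Line 1: "secretly ancient": 3+2 = 5 ✓
Line 2: "invisible bark like seed": 4+1+1+1 = 7 ✓
Line 3: "rough ghost near your branch": 1+1+1+1+1 = 5 ✓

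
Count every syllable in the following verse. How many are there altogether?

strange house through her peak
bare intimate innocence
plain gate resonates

Line 1: strange(1) + house(1) + through(1) + her(1) + peak(1) = 5
Line 2: bare(1) + intimate(3) + innocence(3) = 7
Line 3: plain(1) + gate(1) + resonates(3) = 5
Total: 5 + 7 + 5 = 17

17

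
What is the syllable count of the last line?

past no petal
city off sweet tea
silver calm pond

4

The last line: "silver calm pond": 2+1+1 = 4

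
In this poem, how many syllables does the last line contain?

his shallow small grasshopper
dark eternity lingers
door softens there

The last line: door(1) + softens(2) + there(1) = 4

4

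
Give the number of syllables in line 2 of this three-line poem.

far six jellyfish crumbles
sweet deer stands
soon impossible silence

3

Line 2: sweet (1), deer (1), stands (1) → 3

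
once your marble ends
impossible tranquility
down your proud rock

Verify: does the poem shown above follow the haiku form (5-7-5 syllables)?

No

Line 1: once(1) + your(1) + marble(2) + ends(1) = 5 ✓
Line 2: impossible(4) + tranquility(4) = 8 (expected 7)
Line 3: down(1) + your(1) + proud(1) + rock(1) = 4 (expected 5)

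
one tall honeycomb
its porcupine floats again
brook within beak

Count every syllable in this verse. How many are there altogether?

16

Line 1: one (1), tall (1), honeycomb (3) → 5
Line 2: its (1), porcupine (3), floats (1), again (2) → 7
Line 3: brook (1), within (2), beak (1) → 4
Total: 5 + 7 + 4 = 16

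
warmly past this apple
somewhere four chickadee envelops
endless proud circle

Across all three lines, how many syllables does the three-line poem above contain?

20

Line 1: warmly (2), past (1), this (1), apple (2) → 6
Line 2: somewhere (2), four (1), chickadee (3), envelops (3) → 9
Line 3: endless (2), proud (1), circle (2) → 5
Total: 6 + 9 + 5 = 20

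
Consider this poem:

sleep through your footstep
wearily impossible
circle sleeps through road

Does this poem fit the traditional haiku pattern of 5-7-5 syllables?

Yes

Line 1: "sleep through your footstep": 1+1+1+2 = 5 ✓
Line 2: "wearily impossible": 3+4 = 7 ✓
Line 3: "circle sleeps through road": 2+1+1+1 = 5 ✓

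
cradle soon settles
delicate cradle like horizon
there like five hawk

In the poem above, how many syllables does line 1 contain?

5

Line 1: cradle (2), soon (1), settles (2) → 5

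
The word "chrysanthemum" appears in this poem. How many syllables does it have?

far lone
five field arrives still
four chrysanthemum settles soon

4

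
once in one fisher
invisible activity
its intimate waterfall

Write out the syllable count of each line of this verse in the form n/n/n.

Line 1: once (1), in (1), one (1), fisher (2) → 5
Line 2: invisible (4), activity (4) → 8
Line 3: its (1), intimate (3), waterfall (3) → 7

5/8/7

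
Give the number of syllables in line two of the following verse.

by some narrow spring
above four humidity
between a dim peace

Line two: above(2) + four(1) + humidity(4) = 7

7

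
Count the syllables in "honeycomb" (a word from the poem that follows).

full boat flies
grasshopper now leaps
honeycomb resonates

3

"honeycomb" has 3 syllables.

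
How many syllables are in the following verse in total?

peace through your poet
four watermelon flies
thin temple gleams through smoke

Line 1: "peace through your poet": 1+1+1+2 = 5
Line 2: "four watermelon flies": 1+4+1 = 6
Line 3: "thin temple gleams through smoke": 1+2+1+1+1 = 6
Total: 5 + 6 + 6 = 17

17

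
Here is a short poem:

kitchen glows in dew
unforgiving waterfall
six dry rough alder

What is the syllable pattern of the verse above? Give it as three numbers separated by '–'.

Line 1: "kitchen glows in dew": 2+1+1+1 = 5
Line 2: "unforgiving waterfall": 4+3 = 7
Line 3: "six dry rough alder": 1+1+1+2 = 5

5–7–5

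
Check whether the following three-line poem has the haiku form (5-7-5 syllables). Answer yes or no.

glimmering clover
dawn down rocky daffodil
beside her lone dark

Yes

Line 1: glimmering (3), clover (2) → 5 ✓
Line 2: dawn (1), down (1), rocky (2), daffodil (3) → 7 ✓
Line 3: beside (2), her (1), lone (1), dark (1) → 5 ✓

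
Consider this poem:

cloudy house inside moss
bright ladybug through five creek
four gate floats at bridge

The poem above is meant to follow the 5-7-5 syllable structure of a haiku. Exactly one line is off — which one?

Line 1: cloudy (2), house (1), inside (2), moss (1) → 6 (expected 5)
Line 2: bright (1), ladybug (3), through (1), five (1), creek (1) → 7 ✓
Line 3: four (1), gate (1), floats (1), at (1), bridge (1) → 5 ✓

The first line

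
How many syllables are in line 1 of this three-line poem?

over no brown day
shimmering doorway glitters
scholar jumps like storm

5

Line 1: "over no brown day": 2+1+1+1 = 5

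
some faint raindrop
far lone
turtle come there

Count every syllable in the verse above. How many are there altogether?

Line 1: some(1) + faint(1) + raindrop(2) = 4
Line 2: far(1) + lone(1) = 2
Line 3: turtle(2) + come(1) + there(1) = 4
Total: 4 + 2 + 4 = 10

10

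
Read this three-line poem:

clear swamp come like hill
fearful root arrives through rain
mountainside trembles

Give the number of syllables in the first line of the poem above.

5

The first line: clear (1), swamp (1), come (1), like (1), hill (1) → 5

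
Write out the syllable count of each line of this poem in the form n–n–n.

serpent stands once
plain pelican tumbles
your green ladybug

4–6–5

Line 1: serpent(2) + stands(1) + once(1) = 4
Line 2: plain(1) + pelican(3) + tumbles(2) = 6
Line 3: your(1) + green(1) + ladybug(3) = 5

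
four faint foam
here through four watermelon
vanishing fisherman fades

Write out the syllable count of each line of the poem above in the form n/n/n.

3/7/7

Line 1: "four faint foam": 1+1+1 = 3
Line 2: "here through four watermelon": 1+1+1+4 = 7
Line 3: "vanishing fisherman fades": 3+3+1 = 7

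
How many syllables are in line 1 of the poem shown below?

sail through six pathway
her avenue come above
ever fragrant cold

5

Line 1: sail (1), through (1), six (1), pathway (2) → 5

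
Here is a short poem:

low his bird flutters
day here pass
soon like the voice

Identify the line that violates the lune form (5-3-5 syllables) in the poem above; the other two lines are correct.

The third line

Line 1: low(1) + his(1) + bird(1) + flutters(2) = 5 ✓
Line 2: day(1) + here(1) + pass(1) = 3 ✓
Line 3: soon(1) + like(1) + the(1) + voice(1) = 4 (expected 5)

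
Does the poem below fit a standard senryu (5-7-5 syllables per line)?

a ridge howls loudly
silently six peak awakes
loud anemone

Yes

Line 1: "a ridge howls loudly": 1+1+1+2 = 5 ✓
Line 2: "silently six peak awakes": 3+1+1+2 = 7 ✓
Line 3: "loud anemone": 1+4 = 5 ✓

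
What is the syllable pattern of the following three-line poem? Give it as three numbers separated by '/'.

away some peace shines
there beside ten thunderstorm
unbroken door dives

Line 1: away (2), some (1), peace (1), shines (1) → 5
Line 2: there (1), beside (2), ten (1), thunderstorm (3) → 7
Line 3: unbroken (3), door (1), dives (1) → 5

5/7/5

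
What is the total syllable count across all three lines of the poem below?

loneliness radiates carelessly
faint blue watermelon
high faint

17

Line 1: "loneliness radiates carelessly": 3+3+3 = 9
Line 2: "faint blue watermelon": 1+1+4 = 6
Line 3: "high faint": 1+1 = 2
Total: 9 + 6 + 2 = 17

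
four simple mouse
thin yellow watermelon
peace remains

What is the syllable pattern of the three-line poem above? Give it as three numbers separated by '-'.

Line 1: "four simple mouse": 1+2+1 = 4
Line 2: "thin yellow watermelon": 1+2+4 = 7
Line 3: "peace remains": 1+2 = 3

4-7-3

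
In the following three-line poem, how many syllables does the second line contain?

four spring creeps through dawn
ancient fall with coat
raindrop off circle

The second line: "ancient fall with coat": 2+1+1+1 = 5

5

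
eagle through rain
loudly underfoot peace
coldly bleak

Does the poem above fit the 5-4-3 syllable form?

No

Line 1: eagle(2) + through(1) + rain(1) = 4 (expected 5)
Line 2: loudly(2) + underfoot(3) + peace(1) = 6 (expected 4)
Line 3: coldly(2) + bleak(1) = 3 ✓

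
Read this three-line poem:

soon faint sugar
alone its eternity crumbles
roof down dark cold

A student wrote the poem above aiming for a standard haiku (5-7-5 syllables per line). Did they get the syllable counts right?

No

Line 1: "soon faint sugar": 1+1+2 = 4 (expected 5)
Line 2: "alone its eternity crumbles": 2+1+4+2 = 9 (expected 7)
Line 3: "roof down dark cold": 1+1+1+1 = 4 (expected 5)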